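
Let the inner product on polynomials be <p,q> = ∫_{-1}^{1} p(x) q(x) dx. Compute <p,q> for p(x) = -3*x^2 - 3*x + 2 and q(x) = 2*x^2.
<p,q> = 4/15

Expand the product: p(x)·q(x) = -6*x^4 - 6*x^3 + 4*x^2.
∫_{-1}^{1} of each monomial x^k gives [2/(k+1) if k even, 0 if k odd]. Integrating term-by-term (or equivalently evaluating the antiderivative F(x) = -6*x^5/5 - 3*x^4/2 + 4*x^3/3 at the endpoints):
  F(1) − F(−1) = -41/30 − (-49/30) = 4/15.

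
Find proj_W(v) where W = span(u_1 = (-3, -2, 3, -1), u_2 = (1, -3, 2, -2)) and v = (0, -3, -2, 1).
proj_W(v) = (233/293, -138/293, 7/293, -109/293)

Set up U = [u_1 | ... | u_2] ∈ R^(4×2). The projector onto W = col(U) is P = U (U^T U)^(-1) U^T.
Compute U^T U =
  [23, 11]
  [11, 18],
and U^T v = (-1, 3).
Solve U^T U · c = U^T v for the coefficients: c = (-51/293, 80/293). The projection is proj_W(v) = U c.
Check: (v - proj_W(v)) · u_1 = 0  (should be 0).
Check: (v - proj_W(v)) · u_2 = 0  (should be 0).
Result: proj_W(v) = (233/293, -138/293, 7/293, -109/293).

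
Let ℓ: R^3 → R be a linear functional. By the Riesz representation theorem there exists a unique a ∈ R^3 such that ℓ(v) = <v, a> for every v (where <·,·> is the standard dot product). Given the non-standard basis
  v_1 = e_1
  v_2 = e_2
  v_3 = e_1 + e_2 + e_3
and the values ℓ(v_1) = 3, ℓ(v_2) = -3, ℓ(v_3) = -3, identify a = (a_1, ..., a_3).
a = (3, -3, -3)

Write a = (a_1, ..., a_3) in the standard basis. For each basis vector v_i, ℓ(v_i) = <v_i, a> is a linear equation in the a_j's. Collect the n equations into a matrix system V a = ℓ, where row i of V is v_i (expressed in the standard basis). Since V is invertible (lower-triangular with 1s on the diagonal, up to permutation), solve by back-substitution:
  V =
[[1, 0, 0],
 [0, 1, 0],
 [1, 1, 1]]
  V a = (3, -3, -3)
Solving gives a = (3, -3, -3).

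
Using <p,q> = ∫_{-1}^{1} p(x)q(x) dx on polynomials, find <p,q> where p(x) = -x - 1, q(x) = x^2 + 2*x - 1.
<p,q> = 0

Expand the product: p(x)·q(x) = -x^3 - 3*x^2 - x + 1.
∫_{-1}^{1} of each monomial x^k gives [2/(k+1) if k even, 0 if k odd]. Integrating term-by-term (or equivalently evaluating the antiderivative F(x) = -x^4/4 - x^3 - x^2/2 + x at the endpoints):
  F(1) − F(−1) = -3/4 − (-3/4) = 0.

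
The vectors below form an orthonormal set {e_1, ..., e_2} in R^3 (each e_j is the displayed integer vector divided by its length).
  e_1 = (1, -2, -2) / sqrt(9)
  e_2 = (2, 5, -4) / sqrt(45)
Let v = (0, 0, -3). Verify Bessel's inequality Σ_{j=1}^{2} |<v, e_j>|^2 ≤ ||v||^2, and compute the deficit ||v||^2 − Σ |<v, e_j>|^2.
Σ |<v, e_j>|^2 = 36/5; ||v||^2 = 9; deficit = 9/5

Write each e_j = u_j / sqrt(<u_j, u_j>) where u_j is the displayed integer vector. Then <v, e_j> = <v, u_j> / sqrt(<u_j, u_j>), so |<v, e_j>|^2 = <v, u_j>^2 / <u_j, u_j>.
Coefficients: <v, e_1> = 6/sqrt(9), <v, e_2> = 12/sqrt(45).
Square and sum: Σ |<v, e_j>|^2 = 36/5.
Compute ||v||^2 = v·v = 9.
Deficit = 9 − 36/5 = 9/5 ≥ 0, confirming Bessel's inequality. (The deficit equals ||v − Σ <v,e_j> e_j||^2, the squared distance from v to span{e_j}.)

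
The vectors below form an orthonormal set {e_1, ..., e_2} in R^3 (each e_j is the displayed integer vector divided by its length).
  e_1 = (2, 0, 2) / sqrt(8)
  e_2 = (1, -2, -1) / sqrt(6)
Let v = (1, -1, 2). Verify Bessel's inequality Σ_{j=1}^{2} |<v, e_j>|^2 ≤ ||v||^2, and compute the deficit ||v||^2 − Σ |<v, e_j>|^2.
Σ |<v, e_j>|^2 = 14/3; ||v||^2 = 6; deficit = 4/3

Write each e_j = u_j / sqrt(<u_j, u_j>) where u_j is the displayed integer vector. Then <v, e_j> = <v, u_j> / sqrt(<u_j, u_j>), so |<v, e_j>|^2 = <v, u_j>^2 / <u_j, u_j>.
Coefficients: <v, e_1> = 6/sqrt(8), <v, e_2> = 1/sqrt(6).
Square and sum: Σ |<v, e_j>|^2 = 14/3.
Compute ||v||^2 = v·v = 6.
Deficit = 6 − 14/3 = 4/3 ≥ 0, confirming Bessel's inequality. (The deficit equals ||v − Σ <v,e_j> e_j||^2, the squared distance from v to span{e_j}.)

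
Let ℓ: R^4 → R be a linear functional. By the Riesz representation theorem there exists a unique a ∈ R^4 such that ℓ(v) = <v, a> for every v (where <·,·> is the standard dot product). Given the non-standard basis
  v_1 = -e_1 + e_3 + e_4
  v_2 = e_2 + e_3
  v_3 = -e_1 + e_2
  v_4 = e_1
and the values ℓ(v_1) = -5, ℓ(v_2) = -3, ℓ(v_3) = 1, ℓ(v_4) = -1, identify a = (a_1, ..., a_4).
a = (-1, 0, -3, -3)

Write a = (a_1, ..., a_4) in the standard basis. For each basis vector v_i, ℓ(v_i) = <v_i, a> is a linear equation in the a_j's. Collect the n equations into a matrix system V a = ℓ, where row i of V is v_i (expressed in the standard basis). Since V is invertible (lower-triangular with 1s on the diagonal, up to permutation), solve by back-substitution:
  V =
[[-1, 0, 1, 1],
 [0, 1, 1, 0],
 [-1, 1, 0, 0],
 [1, 0, 0, 0]]
  V a = (-5, -3, 1, -1)
Solving gives a = (-1, 0, -3, -3).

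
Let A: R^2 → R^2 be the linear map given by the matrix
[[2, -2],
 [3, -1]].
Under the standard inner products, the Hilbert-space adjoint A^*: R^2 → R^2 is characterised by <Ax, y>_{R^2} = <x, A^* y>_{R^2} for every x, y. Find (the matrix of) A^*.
A^* = A^T =
[[2, 3],
 [-2, -1]]

For real matrices with standard dot products, the defining identity <Ax, y> = <x, A^* y> gives (Ax)^T y = x^T (A^*) y, i.e. x^T A^T y = x^T (A^*) y. Since this holds for all x, y, we must have A^* = A^T. Therefore
A^* =
[[2, 3],
 [-2, -1]].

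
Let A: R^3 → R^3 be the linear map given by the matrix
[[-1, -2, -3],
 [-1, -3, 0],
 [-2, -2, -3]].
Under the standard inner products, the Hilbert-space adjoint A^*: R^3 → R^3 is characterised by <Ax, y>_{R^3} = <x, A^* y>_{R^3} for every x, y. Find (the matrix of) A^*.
A^* = A^T =
[[-1, -1, -2],
 [-2, -3, -2],
 [-3, 0, -3]]

For real matrices with standard dot products, the defining identity <Ax, y> = <x, A^* y> gives (Ax)^T y = x^T (A^*) y, i.e. x^T A^T y = x^T (A^*) y. Since this holds for all x, y, we must have A^* = A^T. Therefore
A^* =
[[-1, -1, -2],
 [-2, -3, -2],
 [-3, 0, -3]].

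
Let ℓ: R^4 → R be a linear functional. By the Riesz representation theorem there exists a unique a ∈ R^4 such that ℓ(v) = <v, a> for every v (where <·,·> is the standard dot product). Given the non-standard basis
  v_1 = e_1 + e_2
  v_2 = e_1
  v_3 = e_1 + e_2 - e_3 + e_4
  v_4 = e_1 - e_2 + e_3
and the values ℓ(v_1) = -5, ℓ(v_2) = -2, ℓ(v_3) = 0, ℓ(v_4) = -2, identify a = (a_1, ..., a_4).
a = (-2, -3, -3, 2)

Write a = (a_1, ..., a_4) in the standard basis. For each basis vector v_i, ℓ(v_i) = <v_i, a> is a linear equation in the a_j's. Collect the n equations into a matrix system V a = ℓ, where row i of V is v_i (expressed in the standard basis). Since V is invertible (lower-triangular with 1s on the diagonal, up to permutation), solve by back-substitution:
  V =
[[1, 1, 0, 0],
 [1, 0, 0, 0],
 [1, 1, -1, 1],
 [1, -1, 1, 0]]
  V a = (-5, -2, 0, -2)
Solving gives a = (-2, -3, -3, 2).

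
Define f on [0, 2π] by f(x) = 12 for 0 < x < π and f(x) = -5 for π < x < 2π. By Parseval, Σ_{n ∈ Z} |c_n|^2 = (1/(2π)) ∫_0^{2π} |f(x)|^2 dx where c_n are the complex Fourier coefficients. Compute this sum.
Σ |c_n|^2 = 169/2

Parseval equates the L^2 energy of f (normalised by 1/(2π)) with the ℓ^2 sum of its Fourier coefficients: (1/(2π)) ∫_0^{2π} |f|^2 = Σ |c_n|^2.
Compute the left side: (1/(2π)) [∫_0^π 12^2 dx + ∫_π^{2π} (-5)^2 dx] = (1/(2π)) · (144π + 25π) = (144 + 25)/2 = 169/2.
So Σ_{n ∈ Z} |c_n|^2 = 169/2.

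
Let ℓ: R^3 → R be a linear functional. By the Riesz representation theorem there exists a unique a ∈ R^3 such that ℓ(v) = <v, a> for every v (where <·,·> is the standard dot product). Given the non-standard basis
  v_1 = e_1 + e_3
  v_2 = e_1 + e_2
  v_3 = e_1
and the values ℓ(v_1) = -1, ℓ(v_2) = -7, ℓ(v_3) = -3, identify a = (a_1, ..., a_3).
a = (-3, -4, 2)

Write a = (a_1, ..., a_3) in the standard basis. For each basis vector v_i, ℓ(v_i) = <v_i, a> is a linear equation in the a_j's. Collect the n equations into a matrix system V a = ℓ, where row i of V is v_i (expressed in the standard basis). Since V is invertible (lower-triangular with 1s on the diagonal, up to permutation), solve by back-substitution:
  V =
[[1, 0, 1],
 [1, 1, 0],
 [1, 0, 0]]
  V a = (-1, -7, -3)
Solving gives a = (-3, -4, 2).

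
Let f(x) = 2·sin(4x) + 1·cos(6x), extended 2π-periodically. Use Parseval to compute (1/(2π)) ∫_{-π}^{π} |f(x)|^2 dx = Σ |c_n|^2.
Σ |c_n|^2 = 5/2

Expand |f|^2 and use orthogonality of {sin(nx), cos(mx)} on [-π, π]:
  ∫_{-π}^{π} sin(nx)^2 dx = π, ∫ cos(mx)^2 dx = π, and cross terms integrate to 0.
So ∫_{-π}^{π} f(x)^2 dx = 2^2 · π + 1^2 · π = (4 + 1)π.
Divide by 2π: (4 + 1)/2 = 5/2.
By Parseval, this equals Σ |c_n|^2.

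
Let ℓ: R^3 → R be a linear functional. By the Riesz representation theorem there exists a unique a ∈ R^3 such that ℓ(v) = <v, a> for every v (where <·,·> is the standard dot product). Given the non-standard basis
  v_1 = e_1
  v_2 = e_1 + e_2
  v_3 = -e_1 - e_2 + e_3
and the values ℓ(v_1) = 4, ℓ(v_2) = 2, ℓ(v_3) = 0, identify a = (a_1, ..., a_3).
a = (4, -2, 2)

Write a = (a_1, ..., a_3) in the standard basis. For each basis vector v_i, ℓ(v_i) = <v_i, a> is a linear equation in the a_j's. Collect the n equations into a matrix system V a = ℓ, where row i of V is v_i (expressed in the standard basis). Since V is invertible (lower-triangular with 1s on the diagonal, up to permutation), solve by back-substitution:
  V =
[[1, 0, 0],
 [1, 1, 0],
 [-1, -1, 1]]
  V a = (4, 2, 0)
Solving gives a = (4, -2, 2).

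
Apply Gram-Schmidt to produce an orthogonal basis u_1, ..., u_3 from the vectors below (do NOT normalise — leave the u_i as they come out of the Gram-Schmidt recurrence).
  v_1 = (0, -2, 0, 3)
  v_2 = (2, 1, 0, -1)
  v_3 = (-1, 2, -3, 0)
Orthogonal basis:
  u_1 = (0, -2, 0, 3)
  u_2 = (2, 3/13, 0, 2/13)
  u_3 = (-13/53, 78/53, -3, 52/53)

Apply the Gram-Schmidt recurrence
  u_1 = v_1
  u_i = v_i − Σ_{j<i} ((v_i · u_j) / (u_j · u_j)) · u_j.

Step by step this gives:
  u_1 = (0, -2, 0, 3)
  u_2 = (2, 3/13, 0, 2/13)
  u_3 = (-13/53, 78/53, -3, 52/53)

Orthogonality check:
  u_2 · u_1 = 0 (should be 0)
  u_3 · u_1 = 0 (should be 0)
  u_3 · u_2 = 0 (should be 0)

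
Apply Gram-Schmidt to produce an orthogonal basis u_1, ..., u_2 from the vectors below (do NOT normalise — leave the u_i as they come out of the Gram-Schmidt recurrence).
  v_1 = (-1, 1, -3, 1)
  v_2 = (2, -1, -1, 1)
Orthogonal basis:
  u_1 = (-1, 1, -3, 1)
  u_2 = (25/12, -13/12, -3/4, 11/12)

Apply the Gram-Schmidt recurrence
  u_1 = v_1
  u_i = v_i − Σ_{j<i} ((v_i · u_j) / (u_j · u_j)) · u_j.

Step by step this gives:
  u_1 = (-1, 1, -3, 1)
  u_2 = (25/12, -13/12, -3/4, 11/12)

Orthogonality check:
  u_2 · u_1 = 0 (should be 0)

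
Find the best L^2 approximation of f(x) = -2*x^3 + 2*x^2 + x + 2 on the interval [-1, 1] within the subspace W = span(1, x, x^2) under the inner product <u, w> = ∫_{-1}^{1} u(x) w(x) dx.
g(x) = 2*x^2 - x/5 + 2

The best approximation g ∈ W is the orthogonal projection of f onto W. Writing g = a_0 + a_1 x + a_2 x^2, the coefficients solve the normal equations G · a = b where
  G_{ij} = <φ_i, φ_j> and b_i = <f, φ_i>, with φ_0 = 1, φ_1 = x, φ_2 = x^2.
G =
  [2, 0, 2/3]
  [0, 2/3, 0]
  [2/3, 0, 2/5],
b = (16/3, -2/15, 32/15).
Solving gives a_0 = 2, a_1 = -1/5, a_2 = 2, so
  g(x) = 2*x^2 - x/5 + 2.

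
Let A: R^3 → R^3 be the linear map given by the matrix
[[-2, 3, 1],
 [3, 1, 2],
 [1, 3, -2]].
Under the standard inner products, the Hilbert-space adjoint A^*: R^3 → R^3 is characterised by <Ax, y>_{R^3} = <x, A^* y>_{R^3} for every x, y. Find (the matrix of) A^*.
A^* = A^T =
[[-2, 3, 1],
 [3, 1, 3],
 [1, 2, -2]]

For real matrices with standard dot products, the defining identity <Ax, y> = <x, A^* y> gives (Ax)^T y = x^T (A^*) y, i.e. x^T A^T y = x^T (A^*) y. Since this holds for all x, y, we must have A^* = A^T. Therefore
A^* =
[[-2, 3, 1],
 [3, 1, 3],
 [1, 2, -2]].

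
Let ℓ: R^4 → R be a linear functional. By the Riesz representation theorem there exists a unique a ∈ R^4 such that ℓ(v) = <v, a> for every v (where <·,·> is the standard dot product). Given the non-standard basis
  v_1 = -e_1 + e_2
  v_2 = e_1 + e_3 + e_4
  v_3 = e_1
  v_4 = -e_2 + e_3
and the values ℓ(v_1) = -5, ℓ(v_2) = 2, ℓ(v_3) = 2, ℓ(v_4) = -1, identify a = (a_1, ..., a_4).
a = (2, -3, -4, 4)

Write a = (a_1, ..., a_4) in the standard basis. For each basis vector v_i, ℓ(v_i) = <v_i, a> is a linear equation in the a_j's. Collect the n equations into a matrix system V a = ℓ, where row i of V is v_i (expressed in the standard basis). Since V is invertible (lower-triangular with 1s on the diagonal, up to permutation), solve by back-substitution:
  V =
[[-1, 1, 0, 0],
 [1, 0, 1, 1],
 [1, 0, 0, 0],
 [0, -1, 1, 0]]
  V a = (-5, 2, 2, -1)
Solving gives a = (2, -3, -4, 4).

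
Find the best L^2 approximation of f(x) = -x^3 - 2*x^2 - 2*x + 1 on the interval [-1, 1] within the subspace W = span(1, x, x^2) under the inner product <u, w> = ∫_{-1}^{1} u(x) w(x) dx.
g(x) = -2*x^2 - 13*x/5 + 1

The best approximation g ∈ W is the orthogonal projection of f onto W. Writing g = a_0 + a_1 x + a_2 x^2, the coefficients solve the normal equations G · a = b where
  G_{ij} = <φ_i, φ_j> and b_i = <f, φ_i>, with φ_0 = 1, φ_1 = x, φ_2 = x^2.
G =
  [2, 0, 2/3]
  [0, 2/3, 0]
  [2/3, 0, 2/5],
b = (2/3, -26/15, -2/15).
Solving gives a_0 = 1, a_1 = -13/5, a_2 = -2, so
  g(x) = -2*x^2 - 13*x/5 + 1.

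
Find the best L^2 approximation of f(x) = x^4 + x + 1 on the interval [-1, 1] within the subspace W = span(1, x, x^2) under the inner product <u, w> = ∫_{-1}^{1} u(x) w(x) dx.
g(x) = 6*x^2/7 + x + 32/35

The best approximation g ∈ W is the orthogonal projection of f onto W. Writing g = a_0 + a_1 x + a_2 x^2, the coefficients solve the normal equations G · a = b where
  G_{ij} = <φ_i, φ_j> and b_i = <f, φ_i>, with φ_0 = 1, φ_1 = x, φ_2 = x^2.
G =
  [2, 0, 2/3]
  [0, 2/3, 0]
  [2/3, 0, 2/5],
b = (12/5, 2/3, 20/21).
Solving gives a_0 = 32/35, a_1 = 1, a_2 = 6/7, so
  g(x) = 6*x^2/7 + x + 32/35.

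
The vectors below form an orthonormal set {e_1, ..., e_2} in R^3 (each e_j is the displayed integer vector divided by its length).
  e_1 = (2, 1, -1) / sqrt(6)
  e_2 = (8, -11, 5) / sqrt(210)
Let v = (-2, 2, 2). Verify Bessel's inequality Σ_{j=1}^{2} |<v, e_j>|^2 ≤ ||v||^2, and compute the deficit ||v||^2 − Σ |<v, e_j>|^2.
Σ |<v, e_j>|^2 = 32/5; ||v||^2 = 12; deficit = 28/5

Write each e_j = u_j / sqrt(<u_j, u_j>) where u_j is the displayed integer vector. Then <v, e_j> = <v, u_j> / sqrt(<u_j, u_j>), so |<v, e_j>|^2 = <v, u_j>^2 / <u_j, u_j>.
Coefficients: <v, e_1> = -4/sqrt(6), <v, e_2> = -28/sqrt(210).
Square and sum: Σ |<v, e_j>|^2 = 32/5.
Compute ||v||^2 = v·v = 12.
Deficit = 12 − 32/5 = 28/5 ≥ 0, confirming Bessel's inequality. (The deficit equals ||v − Σ <v,e_j> e_j||^2, the squared distance from v to span{e_j}.)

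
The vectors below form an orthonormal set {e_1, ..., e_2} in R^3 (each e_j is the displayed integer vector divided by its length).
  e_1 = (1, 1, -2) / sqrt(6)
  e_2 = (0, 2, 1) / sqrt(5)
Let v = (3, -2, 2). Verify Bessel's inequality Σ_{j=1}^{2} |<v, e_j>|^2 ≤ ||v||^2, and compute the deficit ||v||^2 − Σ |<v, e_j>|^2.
Σ |<v, e_j>|^2 = 23/10; ||v||^2 = 17; deficit = 147/10

Write each e_j = u_j / sqrt(<u_j, u_j>) where u_j is the displayed integer vector. Then <v, e_j> = <v, u_j> / sqrt(<u_j, u_j>), so |<v, e_j>|^2 = <v, u_j>^2 / <u_j, u_j>.
Coefficients: <v, e_1> = -3/sqrt(6), <v, e_2> = -2/sqrt(5).
Square and sum: Σ |<v, e_j>|^2 = 23/10.
Compute ||v||^2 = v·v = 17.
Deficit = 17 − 23/10 = 147/10 ≥ 0, confirming Bessel's inequality. (The deficit equals ||v − Σ <v,e_j> e_j||^2, the squared distance from v to span{e_j}.)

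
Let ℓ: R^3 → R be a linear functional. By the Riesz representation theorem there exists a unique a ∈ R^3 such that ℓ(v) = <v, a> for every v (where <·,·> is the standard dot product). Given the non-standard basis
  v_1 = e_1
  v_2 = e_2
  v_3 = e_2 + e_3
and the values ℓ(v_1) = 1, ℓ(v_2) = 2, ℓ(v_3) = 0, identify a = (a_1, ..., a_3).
a = (1, 2, -2)

Write a = (a_1, ..., a_3) in the standard basis. For each basis vector v_i, ℓ(v_i) = <v_i, a> is a linear equation in the a_j's. Collect the n equations into a matrix system V a = ℓ, where row i of V is v_i (expressed in the standard basis). Since V is invertible (lower-triangular with 1s on the diagonal, up to permutation), solve by back-substitution:
  V =
[[1, 0, 0],
 [0, 1, 0],
 [0, 1, 1]]
  V a = (1, 2, 0)
Solving gives a = (1, 2, -2).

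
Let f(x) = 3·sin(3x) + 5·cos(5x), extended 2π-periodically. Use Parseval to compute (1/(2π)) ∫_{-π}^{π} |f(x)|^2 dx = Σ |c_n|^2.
Σ |c_n|^2 = 17

Expand |f|^2 and use orthogonality of {sin(nx), cos(mx)} on [-π, π]:
  ∫_{-π}^{π} sin(nx)^2 dx = π, ∫ cos(mx)^2 dx = π, and cross terms integrate to 0.
So ∫_{-π}^{π} f(x)^2 dx = 3^2 · π + 5^2 · π = (9 + 25)π.
Divide by 2π: (9 + 25)/2 = 17.
By Parseval, this equals Σ |c_n|^2.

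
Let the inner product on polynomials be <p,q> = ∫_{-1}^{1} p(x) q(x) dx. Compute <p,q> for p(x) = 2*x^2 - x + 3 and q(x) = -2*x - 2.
<p,q> = -40/3

Expand the product: p(x)·q(x) = -4*x^3 - 2*x^2 - 4*x - 6.
∫_{-1}^{1} of each monomial x^k gives [2/(k+1) if k even, 0 if k odd]. Integrating term-by-term (or equivalently evaluating the antiderivative F(x) = -x^4 - 2*x^3/3 - 2*x^2 - 6*x at the endpoints):
  F(1) − F(−1) = -29/3 − (11/3) = -40/3.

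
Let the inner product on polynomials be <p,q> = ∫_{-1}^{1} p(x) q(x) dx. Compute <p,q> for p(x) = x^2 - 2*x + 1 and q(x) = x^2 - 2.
<p,q> = -64/15

Expand the product: p(x)·q(x) = x^4 - 2*x^3 - x^2 + 4*x - 2.
∫_{-1}^{1} of each monomial x^k gives [2/(k+1) if k even, 0 if k odd]. Integrating term-by-term (or equivalently evaluating the antiderivative F(x) = x^5/5 - x^4/2 - x^3/3 + 2*x^2 - 2*x at the endpoints):
  F(1) − F(−1) = -19/30 − (109/30) = -64/15.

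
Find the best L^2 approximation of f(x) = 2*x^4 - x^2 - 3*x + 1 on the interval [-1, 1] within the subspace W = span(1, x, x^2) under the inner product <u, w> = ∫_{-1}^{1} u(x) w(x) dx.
g(x) = 5*x^2/7 - 3*x + 29/35

The best approximation g ∈ W is the orthogonal projection of f onto W. Writing g = a_0 + a_1 x + a_2 x^2, the coefficients solve the normal equations G · a = b where
  G_{ij} = <φ_i, φ_j> and b_i = <f, φ_i>, with φ_0 = 1, φ_1 = x, φ_2 = x^2.
G =
  [2, 0, 2/3]
  [0, 2/3, 0]
  [2/3, 0, 2/5],
b = (32/15, -2, 88/105).
Solving gives a_0 = 29/35, a_1 = -3, a_2 = 5/7, so
  g(x) = 5*x^2/7 - 3*x + 29/35.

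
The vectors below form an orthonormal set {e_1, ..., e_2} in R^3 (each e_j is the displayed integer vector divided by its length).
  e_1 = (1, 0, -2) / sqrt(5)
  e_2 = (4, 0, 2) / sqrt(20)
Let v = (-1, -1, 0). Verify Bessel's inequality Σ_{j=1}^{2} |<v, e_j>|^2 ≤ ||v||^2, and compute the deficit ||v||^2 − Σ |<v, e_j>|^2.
Σ |<v, e_j>|^2 = 1; ||v||^2 = 2; deficit = 1

Write each e_j = u_j / sqrt(<u_j, u_j>) where u_j is the displayed integer vector. Then <v, e_j> = <v, u_j> / sqrt(<u_j, u_j>), so |<v, e_j>|^2 = <v, u_j>^2 / <u_j, u_j>.
Coefficients: <v, e_1> = -1/sqrt(5), <v, e_2> = -4/sqrt(20).
Square and sum: Σ |<v, e_j>|^2 = 1.
Compute ||v||^2 = v·v = 2.
Deficit = 2 − 1 = 1 ≥ 0, confirming Bessel's inequality. (The deficit equals ||v − Σ <v,e_j> e_j||^2, the squared distance from v to span{e_j}.)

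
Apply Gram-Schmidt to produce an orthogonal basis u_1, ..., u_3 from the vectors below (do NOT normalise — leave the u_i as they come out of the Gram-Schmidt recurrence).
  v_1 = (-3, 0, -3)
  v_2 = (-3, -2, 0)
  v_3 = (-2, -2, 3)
Orthogonal basis:
  u_1 = (-3, 0, -3)
  u_2 = (-3/2, -2, 3/2)
  u_3 = (-8/17, 12/17, 8/17)

Apply the Gram-Schmidt recurrence
  u_1 = v_1
  u_i = v_i − Σ_{j<i} ((v_i · u_j) / (u_j · u_j)) · u_j.

Step by step this gives:
  u_1 = (-3, 0, -3)
  u_2 = (-3/2, -2, 3/2)
  u_3 = (-8/17, 12/17, 8/17)

Orthogonality check:
  u_2 · u_1 = 0 (should be 0)
  u_3 · u_1 = 0 (should be 0)
  u_3 · u_2 = 0 (should be 0)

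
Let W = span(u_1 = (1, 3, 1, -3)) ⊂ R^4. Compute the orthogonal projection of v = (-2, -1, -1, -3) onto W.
proj_W(v) = (3/20, 9/20, 3/20, -9/20)

Set up U = [u_1 | ... | u_1] ∈ R^(4×1). The projector onto W = col(U) is P = U (U^T U)^(-1) U^T.
Compute U^T U =
  [20],
and U^T v = (3).
Solve U^T U · c = U^T v for the coefficients: c = (3/20). The projection is proj_W(v) = U c.
Check: (v - proj_W(v)) · u_1 = 0  (should be 0).
Result: proj_W(v) = (3/20, 9/20, 3/20, -9/20).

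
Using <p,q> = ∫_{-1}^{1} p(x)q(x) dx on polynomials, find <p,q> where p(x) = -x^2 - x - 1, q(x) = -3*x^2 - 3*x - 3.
<p,q> = 66/5

Expand the product: p(x)·q(x) = 3*x^4 + 6*x^3 + 9*x^2 + 6*x + 3.
∫_{-1}^{1} of each monomial x^k gives [2/(k+1) if k even, 0 if k odd]. Integrating term-by-term (or equivalently evaluating the antiderivative F(x) = 3*x^5/5 + 3*x^4/2 + 3*x^3 + 3*x^2 + 3*x at the endpoints):
  F(1) − F(−1) = 111/10 − (-21/10) = 66/5.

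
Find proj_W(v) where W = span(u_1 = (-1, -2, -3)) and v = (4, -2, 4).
proj_W(v) = (6/7, 12/7, 18/7)

Set up U = [u_1 | ... | u_1] ∈ R^(3×1). The projector onto W = col(U) is P = U (U^T U)^(-1) U^T.
Compute U^T U =
  [14],
and U^T v = (-12).
Solve U^T U · c = U^T v for the coefficients: c = (-6/7). The projection is proj_W(v) = U c.
Check: (v - proj_W(v)) · u_1 = 0  (should be 0).
Result: proj_W(v) = (6/7, 12/7, 18/7).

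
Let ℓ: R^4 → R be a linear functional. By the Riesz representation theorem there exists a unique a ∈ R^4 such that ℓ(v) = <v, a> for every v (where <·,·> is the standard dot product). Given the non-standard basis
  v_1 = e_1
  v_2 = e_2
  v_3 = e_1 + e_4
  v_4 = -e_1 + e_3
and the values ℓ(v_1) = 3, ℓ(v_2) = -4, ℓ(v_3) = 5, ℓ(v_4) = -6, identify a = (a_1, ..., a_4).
a = (3, -4, -3, 2)

Write a = (a_1, ..., a_4) in the standard basis. For each basis vector v_i, ℓ(v_i) = <v_i, a> is a linear equation in the a_j's. Collect the n equations into a matrix system V a = ℓ, where row i of V is v_i (expressed in the standard basis). Since V is invertible (lower-triangular with 1s on the diagonal, up to permutation), solve by back-substitution:
  V =
[[1, 0, 0, 0],
 [0, 1, 0, 0],
 [1, 0, 0, 1],
 [-1, 0, 1, 0]]
  V a = (3, -4, 5, -6)
Solving gives a = (3, -4, -3, 2).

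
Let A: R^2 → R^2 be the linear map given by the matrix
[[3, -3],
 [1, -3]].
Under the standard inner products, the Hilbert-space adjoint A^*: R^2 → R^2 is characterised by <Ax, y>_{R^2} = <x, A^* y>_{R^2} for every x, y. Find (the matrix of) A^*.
A^* = A^T =
[[3, 1],
 [-3, -3]]

For real matrices with standard dot products, the defining identity <Ax, y> = <x, A^* y> gives (Ax)^T y = x^T (A^*) y, i.e. x^T A^T y = x^T (A^*) y. Since this holds for all x, y, we must have A^* = A^T. Therefore
A^* =
[[3, 1],
 [-3, -3]].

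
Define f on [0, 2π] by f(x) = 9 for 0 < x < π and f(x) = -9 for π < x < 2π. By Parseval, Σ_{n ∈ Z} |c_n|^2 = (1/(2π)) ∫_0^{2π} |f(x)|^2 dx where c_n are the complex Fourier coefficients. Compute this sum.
Σ |c_n|^2 = 81

Parseval equates the L^2 energy of f (normalised by 1/(2π)) with the ℓ^2 sum of its Fourier coefficients: (1/(2π)) ∫_0^{2π} |f|^2 = Σ |c_n|^2.
Compute the left side: (1/(2π)) [∫_0^π 9^2 dx + ∫_π^{2π} (-9)^2 dx] = (1/(2π)) · (81π + 81π) = (81 + 81)/2 = 81.
So Σ_{n ∈ Z} |c_n|^2 = 81.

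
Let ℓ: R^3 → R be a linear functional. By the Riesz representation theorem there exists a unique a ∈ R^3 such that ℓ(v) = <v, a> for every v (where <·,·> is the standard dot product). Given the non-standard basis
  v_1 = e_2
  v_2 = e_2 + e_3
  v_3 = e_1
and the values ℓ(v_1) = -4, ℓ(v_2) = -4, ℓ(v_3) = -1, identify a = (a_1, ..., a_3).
a = (-1, -4, 0)

Write a = (a_1, ..., a_3) in the standard basis. For each basis vector v_i, ℓ(v_i) = <v_i, a> is a linear equation in the a_j's. Collect the n equations into a matrix system V a = ℓ, where row i of V is v_i (expressed in the standard basis). Since V is invertible (lower-triangular with 1s on the diagonal, up to permutation), solve by back-substitution:
  V =
[[0, 1, 0],
 [0, 1, 1],
 [1, 0, 0]]
  V a = (-4, -4, -1)
Solving gives a = (-1, -4, 0).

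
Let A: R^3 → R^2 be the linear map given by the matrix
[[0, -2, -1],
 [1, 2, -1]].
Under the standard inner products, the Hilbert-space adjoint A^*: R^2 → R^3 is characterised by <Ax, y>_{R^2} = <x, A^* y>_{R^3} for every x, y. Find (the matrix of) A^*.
A^* = A^T =
[[0, 1],
 [-2, 2],
 [-1, -1]]

For real matrices with standard dot products, the defining identity <Ax, y> = <x, A^* y> gives (Ax)^T y = x^T (A^*) y, i.e. x^T A^T y = x^T (A^*) y. Since this holds for all x, y, we must have A^* = A^T. Therefore
A^* =
[[0, 1],
 [-2, 2],
 [-1, -1]].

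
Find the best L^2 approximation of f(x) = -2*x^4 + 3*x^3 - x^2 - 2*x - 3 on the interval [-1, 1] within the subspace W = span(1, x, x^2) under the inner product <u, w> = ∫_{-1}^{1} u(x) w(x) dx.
g(x) = -19*x^2/7 - x/5 - 99/35

The best approximation g ∈ W is the orthogonal projection of f onto W. Writing g = a_0 + a_1 x + a_2 x^2, the coefficients solve the normal equations G · a = b where
  G_{ij} = <φ_i, φ_j> and b_i = <f, φ_i>, with φ_0 = 1, φ_1 = x, φ_2 = x^2.
G =
  [2, 0, 2/3]
  [0, 2/3, 0]
  [2/3, 0, 2/5],
b = (-112/15, -2/15, -104/35).
Solving gives a_0 = -99/35, a_1 = -1/5, a_2 = -19/7, so
  g(x) = -19*x^2/7 - x/5 - 99/35.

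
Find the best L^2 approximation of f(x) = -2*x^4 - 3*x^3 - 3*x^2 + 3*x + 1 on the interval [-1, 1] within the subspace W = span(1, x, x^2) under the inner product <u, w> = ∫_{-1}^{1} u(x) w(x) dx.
g(x) = -33*x^2/7 + 6*x/5 + 41/35

The best approximation g ∈ W is the orthogonal projection of f onto W. Writing g = a_0 + a_1 x + a_2 x^2, the coefficients solve the normal equations G · a = b where
  G_{ij} = <φ_i, φ_j> and b_i = <f, φ_i>, with φ_0 = 1, φ_1 = x, φ_2 = x^2.
G =
  [2, 0, 2/3]
  [0, 2/3, 0]
  [2/3, 0, 2/5],
b = (-4/5, 4/5, -116/105).
Solving gives a_0 = 41/35, a_1 = 6/5, a_2 = -33/7, so
  g(x) = -33*x^2/7 + 6*x/5 + 41/35.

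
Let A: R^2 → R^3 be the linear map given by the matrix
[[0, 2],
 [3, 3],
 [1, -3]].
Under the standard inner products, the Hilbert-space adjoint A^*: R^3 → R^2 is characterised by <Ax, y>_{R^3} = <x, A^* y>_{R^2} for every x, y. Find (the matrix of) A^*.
A^* = A^T =
[[0, 3, 1],
 [2, 3, -3]]

For real matrices with standard dot products, the defining identity <Ax, y> = <x, A^* y> gives (Ax)^T y = x^T (A^*) y, i.e. x^T A^T y = x^T (A^*) y. Since this holds for all x, y, we must have A^* = A^T. Therefore
A^* =
[[0, 3, 1],
 [2, 3, -3]].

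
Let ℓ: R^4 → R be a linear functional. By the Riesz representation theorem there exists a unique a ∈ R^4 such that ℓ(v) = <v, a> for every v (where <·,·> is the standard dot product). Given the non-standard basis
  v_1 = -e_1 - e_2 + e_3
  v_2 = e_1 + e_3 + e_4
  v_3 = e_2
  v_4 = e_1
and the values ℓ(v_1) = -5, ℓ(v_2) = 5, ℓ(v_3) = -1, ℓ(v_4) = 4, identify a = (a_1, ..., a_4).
a = (4, -1, -2, 3)

Write a = (a_1, ..., a_4) in the standard basis. For each basis vector v_i, ℓ(v_i) = <v_i, a> is a linear equation in the a_j's. Collect the n equations into a matrix system V a = ℓ, where row i of V is v_i (expressed in the standard basis). Since V is invertible (lower-triangular with 1s on the diagonal, up to permutation), solve by back-substitution:
  V =
[[-1, -1, 1, 0],
 [1, 0, 1, 1],
 [0, 1, 0, 0],
 [1, 0, 0, 0]]
  V a = (-5, 5, -1, 4)
Solving gives a = (4, -1, -2, 3).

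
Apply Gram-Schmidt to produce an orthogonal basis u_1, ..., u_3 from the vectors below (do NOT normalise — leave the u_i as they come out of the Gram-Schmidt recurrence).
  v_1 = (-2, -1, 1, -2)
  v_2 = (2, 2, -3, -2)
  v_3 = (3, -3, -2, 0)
Orthogonal basis:
  u_1 = (-2, -1, 1, -2)
  u_2 = (1, 3/2, -5/2, -3)
  u_3 = (67/37, -140/37, -38/37, -16/37)

Apply the Gram-Schmidt recurrence
  u_1 = v_1
  u_i = v_i − Σ_{j<i} ((v_i · u_j) / (u_j · u_j)) · u_j.

Step by step this gives:
  u_1 = (-2, -1, 1, -2)
  u_2 = (1, 3/2, -5/2, -3)
  u_3 = (67/37, -140/37, -38/37, -16/37)

Orthogonality check:
  u_2 · u_1 = 0 (should be 0)
  u_3 · u_1 = 0 (should be 0)
  u_3 · u_2 = 0 (should be 0)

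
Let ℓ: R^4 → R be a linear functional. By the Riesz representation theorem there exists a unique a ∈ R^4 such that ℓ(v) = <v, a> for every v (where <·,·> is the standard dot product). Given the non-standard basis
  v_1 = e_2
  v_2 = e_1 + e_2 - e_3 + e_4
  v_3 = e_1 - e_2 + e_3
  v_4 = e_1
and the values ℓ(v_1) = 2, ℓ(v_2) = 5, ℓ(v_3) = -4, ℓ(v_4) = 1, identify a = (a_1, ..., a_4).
a = (1, 2, -3, -1)

Write a = (a_1, ..., a_4) in the standard basis. For each basis vector v_i, ℓ(v_i) = <v_i, a> is a linear equation in the a_j's. Collect the n equations into a matrix system V a = ℓ, where row i of V is v_i (expressed in the standard basis). Since V is invertible (lower-triangular with 1s on the diagonal, up to permutation), solve by back-substitution:
  V =
[[0, 1, 0, 0],
 [1, 1, -1, 1],
 [1, -1, 1, 0],
 [1, 0, 0, 0]]
  V a = (2, 5, -4, 1)
Solving gives a = (1, 2, -3, -1).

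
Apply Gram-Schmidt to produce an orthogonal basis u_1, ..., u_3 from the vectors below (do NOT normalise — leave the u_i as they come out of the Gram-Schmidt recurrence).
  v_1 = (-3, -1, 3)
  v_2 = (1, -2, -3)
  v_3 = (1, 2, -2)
Orthogonal basis:
  u_1 = (-3, -1, 3)
  u_2 = (-11/19, -48/19, -27/19)
  u_3 = (-153/166, 51/83, -119/166)

Apply the Gram-Schmidt recurrence
  u_1 = v_1
  u_i = v_i − Σ_{j<i} ((v_i · u_j) / (u_j · u_j)) · u_j.

Step by step this gives:
  u_1 = (-3, -1, 3)
  u_2 = (-11/19, -48/19, -27/19)
  u_3 = (-153/166, 51/83, -119/166)

Orthogonality check:
  u_2 · u_1 = 0 (should be 0)
  u_3 · u_1 = 0 (should be 0)
  u_3 · u_2 = 0 (should be 0)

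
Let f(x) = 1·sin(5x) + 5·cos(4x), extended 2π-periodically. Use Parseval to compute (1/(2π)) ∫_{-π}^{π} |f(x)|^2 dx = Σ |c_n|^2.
Σ |c_n|^2 = 13

Expand |f|^2 and use orthogonality of {sin(nx), cos(mx)} on [-π, π]:
  ∫_{-π}^{π} sin(nx)^2 dx = π, ∫ cos(mx)^2 dx = π, and cross terms integrate to 0.
So ∫_{-π}^{π} f(x)^2 dx = 1^2 · π + 5^2 · π = (1 + 25)π.
Divide by 2π: (1 + 25)/2 = 13.
By Parseval, this equals Σ |c_n|^2.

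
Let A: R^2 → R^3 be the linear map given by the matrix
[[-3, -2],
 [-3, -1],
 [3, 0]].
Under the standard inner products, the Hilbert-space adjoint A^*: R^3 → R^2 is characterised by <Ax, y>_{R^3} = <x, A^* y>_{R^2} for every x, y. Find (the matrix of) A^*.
A^* = A^T =
[[-3, -3, 3],
 [-2, -1, 0]]

For real matrices with standard dot products, the defining identity <Ax, y> = <x, A^* y> gives (Ax)^T y = x^T (A^*) y, i.e. x^T A^T y = x^T (A^*) y. Since this holds for all x, y, we must have A^* = A^T. Therefore
A^* =
[[-3, -3, 3],
 [-2, -1, 0]].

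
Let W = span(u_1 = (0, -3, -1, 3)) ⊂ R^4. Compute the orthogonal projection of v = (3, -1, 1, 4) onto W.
proj_W(v) = (0, -42/19, -14/19, 42/19)

Set up U = [u_1 | ... | u_1] ∈ R^(4×1). The projector onto W = col(U) is P = U (U^T U)^(-1) U^T.
Compute U^T U =
  [19],
and U^T v = (14).
Solve U^T U · c = U^T v for the coefficients: c = (14/19). The projection is proj_W(v) = U c.
Check: (v - proj_W(v)) · u_1 = 0  (should be 0).
Result: proj_W(v) = (0, -42/19, -14/19, 42/19).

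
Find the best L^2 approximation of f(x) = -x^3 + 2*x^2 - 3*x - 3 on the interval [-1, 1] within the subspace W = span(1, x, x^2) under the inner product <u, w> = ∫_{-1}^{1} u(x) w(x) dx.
g(x) = 2*x^2 - 18*x/5 - 3

The best approximation g ∈ W is the orthogonal projection of f onto W. Writing g = a_0 + a_1 x + a_2 x^2, the coefficients solve the normal equations G · a = b where
  G_{ij} = <φ_i, φ_j> and b_i = <f, φ_i>, with φ_0 = 1, φ_1 = x, φ_2 = x^2.
G =
  [2, 0, 2/3]
  [0, 2/3, 0]
  [2/3, 0, 2/5],
b = (-14/3, -12/5, -6/5).
Solving gives a_0 = -3, a_1 = -18/5, a_2 = 2, so
  g(x) = 2*x^2 - 18*x/5 - 3.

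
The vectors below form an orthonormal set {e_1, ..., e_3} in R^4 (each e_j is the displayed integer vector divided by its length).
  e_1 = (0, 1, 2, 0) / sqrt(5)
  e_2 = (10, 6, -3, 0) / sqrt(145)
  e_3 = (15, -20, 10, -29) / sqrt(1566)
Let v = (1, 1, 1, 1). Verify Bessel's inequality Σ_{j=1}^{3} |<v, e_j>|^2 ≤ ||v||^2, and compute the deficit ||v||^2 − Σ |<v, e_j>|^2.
Σ |<v, e_j>|^2 = 10/3; ||v||^2 = 4; deficit = 2/3

Write each e_j = u_j / sqrt(<u_j, u_j>) where u_j is the displayed integer vector. Then <v, e_j> = <v, u_j> / sqrt(<u_j, u_j>), so |<v, e_j>|^2 = <v, u_j>^2 / <u_j, u_j>.
Coefficients: <v, e_1> = 3/sqrt(5), <v, e_2> = 13/sqrt(145), <v, e_3> = -24/sqrt(1566).
Square and sum: Σ |<v, e_j>|^2 = 10/3.
Compute ||v||^2 = v·v = 4.
Deficit = 4 − 10/3 = 2/3 ≥ 0, confirming Bessel's inequality. (The deficit equals ||v − Σ <v,e_j> e_j||^2, the squared distance from v to span{e_j}.)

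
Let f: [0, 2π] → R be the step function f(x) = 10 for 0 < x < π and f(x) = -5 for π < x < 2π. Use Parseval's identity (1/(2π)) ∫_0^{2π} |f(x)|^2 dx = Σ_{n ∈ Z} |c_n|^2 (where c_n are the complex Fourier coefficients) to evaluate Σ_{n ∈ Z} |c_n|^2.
Σ |c_n|^2 = 125/2

Parseval equates the L^2 energy of f (normalised by 1/(2π)) with the ℓ^2 sum of its Fourier coefficients: (1/(2π)) ∫_0^{2π} |f|^2 = Σ |c_n|^2.
Compute the left side: (1/(2π)) [∫_0^π 10^2 dx + ∫_π^{2π} (-5)^2 dx] = (1/(2π)) · (100π + 25π) = (100 + 25)/2 = 125/2.
So Σ_{n ∈ Z} |c_n|^2 = 125/2.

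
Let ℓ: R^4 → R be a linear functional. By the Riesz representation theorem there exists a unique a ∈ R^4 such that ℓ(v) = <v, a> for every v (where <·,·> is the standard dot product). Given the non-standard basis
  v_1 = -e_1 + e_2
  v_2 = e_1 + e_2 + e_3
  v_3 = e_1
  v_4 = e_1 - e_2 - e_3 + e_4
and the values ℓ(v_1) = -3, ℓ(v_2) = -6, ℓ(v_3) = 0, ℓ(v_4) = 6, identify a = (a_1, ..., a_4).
a = (0, -3, -3, 0)

Write a = (a_1, ..., a_4) in the standard basis. For each basis vector v_i, ℓ(v_i) = <v_i, a> is a linear equation in the a_j's. Collect the n equations into a matrix system V a = ℓ, where row i of V is v_i (expressed in the standard basis). Since V is invertible (lower-triangular with 1s on the diagonal, up to permutation), solve by back-substitution:
  V =
[[-1, 1, 0, 0],
 [1, 1, 1, 0],
 [1, 0, 0, 0],
 [1, -1, -1, 1]]
  V a = (-3, -6, 0, 6)
Solving gives a = (0, -3, -3, 0).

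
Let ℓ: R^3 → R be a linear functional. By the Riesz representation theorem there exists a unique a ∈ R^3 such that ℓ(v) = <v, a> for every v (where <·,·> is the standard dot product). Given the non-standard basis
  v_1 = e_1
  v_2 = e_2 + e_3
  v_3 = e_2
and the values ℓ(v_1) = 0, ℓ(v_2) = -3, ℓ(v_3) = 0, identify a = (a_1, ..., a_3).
a = (0, 0, -3)

Write a = (a_1, ..., a_3) in the standard basis. For each basis vector v_i, ℓ(v_i) = <v_i, a> is a linear equation in the a_j's. Collect the n equations into a matrix system V a = ℓ, where row i of V is v_i (expressed in the standard basis). Since V is invertible (lower-triangular with 1s on the diagonal, up to permutation), solve by back-substitution:
  V =
[[1, 0, 0],
 [0, 1, 1],
 [0, 1, 0]]
  V a = (0, -3, 0)
Solving gives a = (0, 0, -3).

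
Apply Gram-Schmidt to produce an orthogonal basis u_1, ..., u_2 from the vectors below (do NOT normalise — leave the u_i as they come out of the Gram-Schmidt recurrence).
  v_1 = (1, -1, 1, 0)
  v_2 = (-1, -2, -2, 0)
Orthogonal basis:
  u_1 = (1, -1, 1, 0)
  u_2 = (-2/3, -7/3, -5/3, 0)

Apply the Gram-Schmidt recurrence
  u_1 = v_1
  u_i = v_i − Σ_{j<i} ((v_i · u_j) / (u_j · u_j)) · u_j.

Step by step this gives:
  u_1 = (1, -1, 1, 0)
  u_2 = (-2/3, -7/3, -5/3, 0)

Orthogonality check:
  u_2 · u_1 = 0 (should be 0)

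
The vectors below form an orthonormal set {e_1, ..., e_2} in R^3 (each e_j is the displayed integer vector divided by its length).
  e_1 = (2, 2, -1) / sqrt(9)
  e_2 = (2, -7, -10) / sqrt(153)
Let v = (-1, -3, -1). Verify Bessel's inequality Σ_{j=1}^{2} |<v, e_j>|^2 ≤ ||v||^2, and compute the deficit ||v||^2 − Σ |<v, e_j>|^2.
Σ |<v, e_j>|^2 = 186/17; ||v||^2 = 11; deficit = 1/17

Write each e_j = u_j / sqrt(<u_j, u_j>) where u_j is the displayed integer vector. Then <v, e_j> = <v, u_j> / sqrt(<u_j, u_j>), so |<v, e_j>|^2 = <v, u_j>^2 / <u_j, u_j>.
Coefficients: <v, e_1> = -7/sqrt(9), <v, e_2> = 29/sqrt(153).
Square and sum: Σ |<v, e_j>|^2 = 186/17.
Compute ||v||^2 = v·v = 11.
Deficit = 11 − 186/17 = 1/17 ≥ 0, confirming Bessel's inequality. (The deficit equals ||v − Σ <v,e_j> e_j||^2, the squared distance from v to span{e_j}.)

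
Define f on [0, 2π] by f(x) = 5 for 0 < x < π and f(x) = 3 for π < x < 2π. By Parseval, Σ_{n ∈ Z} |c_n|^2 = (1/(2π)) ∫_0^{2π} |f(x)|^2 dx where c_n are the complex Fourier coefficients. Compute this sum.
Σ |c_n|^2 = 17

Parseval equates the L^2 energy of f (normalised by 1/(2π)) with the ℓ^2 sum of its Fourier coefficients: (1/(2π)) ∫_0^{2π} |f|^2 = Σ |c_n|^2.
Compute the left side: (1/(2π)) [∫_0^π 5^2 dx + ∫_π^{2π} 3^2 dx] = (1/(2π)) · (25π + 9π) = (25 + 9)/2 = 17.
So Σ_{n ∈ Z} |c_n|^2 = 17.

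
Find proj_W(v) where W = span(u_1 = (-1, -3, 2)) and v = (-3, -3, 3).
proj_W(v) = (-9/7, -27/7, 18/7)

Set up U = [u_1 | ... | u_1] ∈ R^(3×1). The projector onto W = col(U) is P = U (U^T U)^(-1) U^T.
Compute U^T U =
  [14],
and U^T v = (18).
Solve U^T U · c = U^T v for the coefficients: c = (9/7). The projection is proj_W(v) = U c.
Check: (v - proj_W(v)) · u_1 = 0  (should be 0).
Result: proj_W(v) = (-9/7, -27/7, 18/7).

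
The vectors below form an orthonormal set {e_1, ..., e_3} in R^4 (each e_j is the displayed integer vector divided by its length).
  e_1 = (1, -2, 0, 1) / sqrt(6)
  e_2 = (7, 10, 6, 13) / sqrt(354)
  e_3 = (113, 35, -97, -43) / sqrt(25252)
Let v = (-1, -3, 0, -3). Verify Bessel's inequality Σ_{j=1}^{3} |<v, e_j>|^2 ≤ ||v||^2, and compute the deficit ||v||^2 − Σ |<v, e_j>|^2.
Σ |<v, e_j>|^2 = 7403/428; ||v||^2 = 19; deficit = 729/428

Write each e_j = u_j / sqrt(<u_j, u_j>) where u_j is the displayed integer vector. Then <v, e_j> = <v, u_j> / sqrt(<u_j, u_j>), so |<v, e_j>|^2 = <v, u_j>^2 / <u_j, u_j>.
Coefficients: <v, e_1> = 2/sqrt(6), <v, e_2> = -76/sqrt(354), <v, e_3> = -89/sqrt(25252).
Square and sum: Σ |<v, e_j>|^2 = 7403/428.
Compute ||v||^2 = v·v = 19.
Deficit = 19 − 7403/428 = 729/428 ≥ 0, confirming Bessel's inequality. (The deficit equals ||v − Σ <v,e_j> e_j||^2, the squared distance from v to span{e_j}.)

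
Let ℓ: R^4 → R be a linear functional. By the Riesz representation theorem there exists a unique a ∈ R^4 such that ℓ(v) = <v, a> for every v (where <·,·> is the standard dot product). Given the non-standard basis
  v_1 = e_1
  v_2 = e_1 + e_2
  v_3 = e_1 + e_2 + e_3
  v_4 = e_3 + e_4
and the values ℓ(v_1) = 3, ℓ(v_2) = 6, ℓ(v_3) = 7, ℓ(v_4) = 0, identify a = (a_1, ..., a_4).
a = (3, 3, 1, -1)

Write a = (a_1, ..., a_4) in the standard basis. For each basis vector v_i, ℓ(v_i) = <v_i, a> is a linear equation in the a_j's. Collect the n equations into a matrix system V a = ℓ, where row i of V is v_i (expressed in the standard basis). Since V is invertible (lower-triangular with 1s on the diagonal, up to permutation), solve by back-substitution:
  V =
[[1, 0, 0, 0],
 [1, 1, 0, 0],
 [1, 1, 1, 0],
 [0, 0, 1, 1]]
  V a = (3, 6, 7, 0)
Solving gives a = (3, 3, 1, -1).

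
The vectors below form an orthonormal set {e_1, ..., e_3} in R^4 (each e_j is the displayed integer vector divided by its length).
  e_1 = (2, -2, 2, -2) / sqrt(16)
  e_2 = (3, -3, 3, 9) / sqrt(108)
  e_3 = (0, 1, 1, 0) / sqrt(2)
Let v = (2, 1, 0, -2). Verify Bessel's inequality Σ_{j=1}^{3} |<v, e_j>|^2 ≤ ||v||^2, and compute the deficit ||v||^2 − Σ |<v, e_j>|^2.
Σ |<v, e_j>|^2 = 29/6; ||v||^2 = 9; deficit = 25/6

Write each e_j = u_j / sqrt(<u_j, u_j>) where u_j is the displayed integer vector. Then <v, e_j> = <v, u_j> / sqrt(<u_j, u_j>), so |<v, e_j>|^2 = <v, u_j>^2 / <u_j, u_j>.
Coefficients: <v, e_1> = 6/sqrt(16), <v, e_2> = -15/sqrt(108), <v, e_3> = 1/sqrt(2).
Square and sum: Σ |<v, e_j>|^2 = 29/6.
Compute ||v||^2 = v·v = 9.
Deficit = 9 − 29/6 = 25/6 ≥ 0, confirming Bessel's inequality. (The deficit equals ||v − Σ <v,e_j> e_j||^2, the squared distance from v to span{e_j}.)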